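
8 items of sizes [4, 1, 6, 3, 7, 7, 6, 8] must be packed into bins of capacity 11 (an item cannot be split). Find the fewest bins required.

5

Total = 8 + 7 + 7 + 6 + 6 + 4 + 3 + 1 = 42.
Lower bound: ⌈42/11⌉ = 4 bins.
Also, 5 items each exceed 11/2, and no two of those can share a bin, so at least 5 bins are needed.
A packing using 5 bins:
  bin 1: 8 + 3 = 11
  bin 2: 7 + 4 = 11
  bin 3: 7 + 1 = 8
  bin 4: 6 = 6
  bin 5: 6 = 6
This matches the lower bound, so 5 is optimal.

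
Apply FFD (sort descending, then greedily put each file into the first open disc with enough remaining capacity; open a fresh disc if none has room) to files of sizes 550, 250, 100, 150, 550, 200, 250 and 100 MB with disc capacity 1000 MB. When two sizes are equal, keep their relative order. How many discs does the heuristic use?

3

Sorted descending: 550, 550, 250, 250, 200, 150, 100, 100.
  550 → disc 1 (new)  [load 550/1000]
  550 → disc 2 (new)  [load 550/1000]
  250 → disc 1  [load 800/1000]
  250 → disc 2  [load 800/1000]
  200 → disc 1  [load 1000/1000]
  150 → disc 2  [load 950/1000]
  100 → disc 3 (new)  [load 100/1000]
  100 → disc 3  [load 200/1000]
3 discs opened.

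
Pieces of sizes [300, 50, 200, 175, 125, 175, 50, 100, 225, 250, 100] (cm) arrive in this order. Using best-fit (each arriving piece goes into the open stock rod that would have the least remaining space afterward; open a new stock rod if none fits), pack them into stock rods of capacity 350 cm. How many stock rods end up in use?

6

  300 → stock rod 1 (new)  [load 300/350]
  50 → stock rod 1  [load 350/350]
  200 → stock rod 2 (new)  [load 200/350]
  175 → stock rod 3 (new)  [load 175/350]
  125 → stock rod 2  [load 325/350]
  175 → stock rod 3  [load 350/350]
  50 → stock rod 4 (new)  [load 50/350]
  100 → stock rod 4  [load 150/350]
  225 → stock rod 5 (new)  [load 225/350]
  250 → stock rod 6 (new)  [load 250/350]
  100 → stock rod 6  [load 350/350]
6 stock rods opened.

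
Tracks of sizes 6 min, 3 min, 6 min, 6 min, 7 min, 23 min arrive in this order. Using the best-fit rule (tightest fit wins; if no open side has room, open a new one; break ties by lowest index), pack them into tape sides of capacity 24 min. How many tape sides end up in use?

  6 → side 1 (new)  [load 6/24]
  3 → side 1  [load 9/24]
  6 → side 1  [load 15/24]
  6 → side 1  [load 21/24]
  7 → side 2 (new)  [load 7/24]
  23 → side 3 (new)  [load 23/24]
3 tape sides opened.

3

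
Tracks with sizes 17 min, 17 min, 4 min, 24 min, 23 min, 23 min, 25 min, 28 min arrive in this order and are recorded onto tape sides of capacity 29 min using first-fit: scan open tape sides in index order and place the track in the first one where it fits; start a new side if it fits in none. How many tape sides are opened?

7

  17 → side 1 (new)  [load 17/29]
  17 → side 2 (new)  [load 17/29]
  4 → side 1  [load 21/29]
  24 → side 3 (new)  [load 24/29]
  23 → side 4 (new)  [load 23/29]
  23 → side 5 (new)  [load 23/29]
  25 → side 6 (new)  [load 25/29]
  28 → side 7 (new)  [load 28/29]
7 tape sides opened.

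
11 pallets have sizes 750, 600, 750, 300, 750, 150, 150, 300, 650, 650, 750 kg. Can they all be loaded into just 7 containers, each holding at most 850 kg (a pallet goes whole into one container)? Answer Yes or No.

No

Total = 5800 kg; ⌈5800/850⌉ = 7.
The bound of 7 does not rule out 7, but exhaustive search shows no assignment into 7 containers of capacity 850 kg exists — the minimum is 8.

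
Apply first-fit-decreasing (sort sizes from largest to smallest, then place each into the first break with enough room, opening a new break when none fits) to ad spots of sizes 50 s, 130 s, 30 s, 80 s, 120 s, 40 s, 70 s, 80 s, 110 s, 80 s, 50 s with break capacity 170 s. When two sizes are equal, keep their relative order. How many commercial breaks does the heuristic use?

6

Sorted descending: 130, 120, 110, 80, 80, 80, 70, 50, 50, 40, 30.
  130 → break 1 (new)  [load 130/170]
  120 → break 2 (new)  [load 120/170]
  110 → break 3 (new)  [load 110/170]
  80 → break 4 (new)  [load 80/170]
  80 → break 4  [load 160/170]
  80 → break 5 (new)  [load 80/170]
  70 → break 5  [load 150/170]
  50 → break 2  [load 170/170]
  50 → break 3  [load 160/170]
  40 → break 1  [load 170/170]
  30 → break 6 (new)  [load 30/170]
6 commercial breaks opened.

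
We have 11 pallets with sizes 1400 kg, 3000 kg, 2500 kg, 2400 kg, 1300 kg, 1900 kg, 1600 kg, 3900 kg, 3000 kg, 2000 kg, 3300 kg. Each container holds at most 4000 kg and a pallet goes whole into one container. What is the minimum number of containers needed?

Total = 3900 + 3300 + 3000 + 3000 + 2500 + 2400 + 2000 + 1900 + 1600 + 1400 + 1300 = 26300 kg.
Lower bound: ⌈26300/4000⌉ = 7 containers.
A packing using 8 containers:
  container 1: 3900 = 3900
  container 2: 3300 = 3300
  container 3: 3000 = 3000
  container 4: 3000 = 3000
  container 5: 2500 + 1400 = 3900
  container 6: 2400 + 1600 = 4000
  container 7: 2000 + 1900 = 3900
  container 8: 1300 = 1300
No arrangement into 7 containers stays within capacity, so 8 is optimal.

8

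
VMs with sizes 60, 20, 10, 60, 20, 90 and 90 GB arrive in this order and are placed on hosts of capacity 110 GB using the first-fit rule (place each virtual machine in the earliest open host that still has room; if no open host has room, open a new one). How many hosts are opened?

4

  60 → host 1 (new)  [load 60/110]
  20 → host 1  [load 80/110]
  10 → host 1  [load 90/110]
  60 → host 2 (new)  [load 60/110]
  20 → host 1  [load 110/110]
  90 → host 3 (new)  [load 90/110]
  90 → host 4 (new)  [load 90/110]
4 hosts opened.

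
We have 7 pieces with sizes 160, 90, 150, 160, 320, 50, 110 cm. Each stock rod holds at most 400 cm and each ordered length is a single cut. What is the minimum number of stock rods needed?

Total = 320 + 160 + 160 + 150 + 110 + 90 + 50 = 1040 cm.
Lower bound: ⌈1040/400⌉ = 3 stock rods.
A packing using 3 stock rods:
  stock rod 1: 320 + 50 = 370
  stock rod 2: 160 + 160 = 320
  stock rod 3: 150 + 110 + 90 = 350
This matches the lower bound, so 3 is optimal.

3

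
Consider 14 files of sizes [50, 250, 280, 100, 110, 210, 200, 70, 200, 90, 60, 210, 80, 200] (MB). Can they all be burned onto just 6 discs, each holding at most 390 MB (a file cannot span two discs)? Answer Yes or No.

No

Total = 2110 MB; ⌈2110/390⌉ = 6.
7 files each exceed half the capacity and cannot share a disc, forcing at least 7 discs.
At least 7 discs are required, but only 6 are allowed.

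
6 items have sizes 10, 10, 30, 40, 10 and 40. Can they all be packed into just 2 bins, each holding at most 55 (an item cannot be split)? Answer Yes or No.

No

Total = 140; ⌈140/55⌉ = 3.
At least 3 bins are required, but only 2 are allowed.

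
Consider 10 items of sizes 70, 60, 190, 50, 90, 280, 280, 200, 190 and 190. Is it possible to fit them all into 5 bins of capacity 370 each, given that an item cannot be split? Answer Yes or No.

No

Total = 1600; ⌈1600/370⌉ = 5.
6 items each exceed half the capacity and cannot share a bin, forcing at least 6 bins.
At least 6 bins are required, but only 5 are allowed.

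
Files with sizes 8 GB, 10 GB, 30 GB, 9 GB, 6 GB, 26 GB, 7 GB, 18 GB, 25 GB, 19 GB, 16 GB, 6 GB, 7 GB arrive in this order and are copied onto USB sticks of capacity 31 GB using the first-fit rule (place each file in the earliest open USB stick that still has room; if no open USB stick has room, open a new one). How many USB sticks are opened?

  8 → USB stick 1 (new)  [load 8/31]
  10 → USB stick 1  [load 18/31]
  30 → USB stick 2 (new)  [load 30/31]
  9 → USB stick 1  [load 27/31]
  6 → USB stick 3 (new)  [load 6/31]
  26 → USB stick 4 (new)  [load 26/31]
  7 → USB stick 3  [load 13/31]
  18 → USB stick 3  [load 31/31]
  25 → USB stick 5 (new)  [load 25/31]
  19 → USB stick 6 (new)  [load 19/31]
  16 → USB stick 7 (new)  [load 16/31]
  6 → USB stick 5  [load 31/31]
  7 → USB stick 6  [load 26/31]
7 USB sticks opened.

7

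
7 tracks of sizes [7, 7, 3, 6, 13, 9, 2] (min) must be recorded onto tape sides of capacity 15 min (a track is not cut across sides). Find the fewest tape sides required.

4

Total = 13 + 9 + 7 + 7 + 6 + 3 + 2 = 47 min.
Lower bound: ⌈47/15⌉ = 4 tape sides.
A packing using 4 tape sides:
  side 1: 13 + 2 = 15
  side 2: 9 + 6 = 15
  side 3: 7 + 7 = 14
  side 4: 3 = 3
This matches the lower bound, so 4 is optimal.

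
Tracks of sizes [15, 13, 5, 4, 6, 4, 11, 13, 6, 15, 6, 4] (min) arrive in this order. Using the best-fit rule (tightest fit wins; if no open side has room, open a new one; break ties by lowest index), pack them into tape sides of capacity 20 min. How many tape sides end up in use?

6

  15 → side 1 (new)  [load 15/20]
  13 → side 2 (new)  [load 13/20]
  5 → side 1  [load 20/20]
  4 → side 2  [load 17/20]
  6 → side 3 (new)  [load 6/20]
  4 → side 3  [load 10/20]
  11 → side 4 (new)  [load 11/20]
  13 → side 5 (new)  [load 13/20]
  6 → side 5  [load 19/20]
  15 → side 6 (new)  [load 15/20]
  6 → side 4  [load 17/20]
  4 → side 6  [load 19/20]
6 tape sides opened.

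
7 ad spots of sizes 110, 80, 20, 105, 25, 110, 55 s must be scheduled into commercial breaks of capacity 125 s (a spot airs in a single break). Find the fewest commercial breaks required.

5

Total = 110 + 110 + 105 + 80 + 55 + 25 + 20 = 505 s.
Lower bound: ⌈505/125⌉ = 5 commercial breaks.
A packing using 5 commercial breaks:
  break 1: 110 = 110
  break 2: 110 = 110
  break 3: 105 + 20 = 125
  break 4: 80 + 25 = 105
  break 5: 55 = 55
This matches the lower bound, so 5 is optimal.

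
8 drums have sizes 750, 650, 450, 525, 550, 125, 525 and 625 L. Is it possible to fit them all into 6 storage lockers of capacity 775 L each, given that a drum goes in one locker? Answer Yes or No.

No

Total = 4200 L; ⌈4200/775⌉ = 6.
7 drums each exceed half the capacity and cannot share a locker, forcing at least 7 storage lockers.
At least 7 storage lockers are required, but only 6 are allowed.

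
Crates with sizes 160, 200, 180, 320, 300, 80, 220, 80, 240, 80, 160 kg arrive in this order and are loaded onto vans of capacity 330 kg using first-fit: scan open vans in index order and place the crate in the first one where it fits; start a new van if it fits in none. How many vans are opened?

  160 → van 1 (new)  [load 160/330]
  200 → van 2 (new)  [load 200/330]
  180 → van 3 (new)  [load 180/330]
  320 → van 4 (new)  [load 320/330]
  300 → van 5 (new)  [load 300/330]
  80 → van 1  [load 240/330]
  220 → van 6 (new)  [load 220/330]
  80 → van 1  [load 320/330]
  240 → van 7 (new)  [load 240/330]
  80 → van 2  [load 280/330]
  160 → van 8 (new)  [load 160/330]
8 vans opened.

8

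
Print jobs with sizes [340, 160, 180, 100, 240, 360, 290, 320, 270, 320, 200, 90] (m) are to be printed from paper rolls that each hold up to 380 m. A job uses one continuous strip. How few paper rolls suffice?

Total = 360 + 340 + 320 + 320 + 290 + 270 + 240 + 200 + 180 + 160 + 100 + 90 = 2870 m.
Lower bound: ⌈2870/380⌉ = 8 paper rolls.
A packing using 9 paper rolls:
  roll 1: 360 = 360
  roll 2: 340 = 340
  roll 3: 320 = 320
  roll 4: 320 = 320
  roll 5: 290 + 90 = 380
  roll 6: 270 + 100 = 370
  roll 7: 240 = 240
  roll 8: 200 + 180 = 380
  roll 9: 160 = 160
No arrangement into 8 paper rolls stays within capacity, so 9 is optimal.

9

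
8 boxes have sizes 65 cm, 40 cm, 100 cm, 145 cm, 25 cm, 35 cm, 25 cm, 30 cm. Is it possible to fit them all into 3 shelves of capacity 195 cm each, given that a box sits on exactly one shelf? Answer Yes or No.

A valid assignment using 3 shelves:
  shelf 1: 145 + 40 = 185
  shelf 2: 100 + 65 + 30 = 195
  shelf 3: 35 + 25 + 25 = 85
Every load is within 195 cm, so 3 shelves suffice.

Yes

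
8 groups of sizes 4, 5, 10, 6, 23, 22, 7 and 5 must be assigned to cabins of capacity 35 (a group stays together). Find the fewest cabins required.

3

Total = 23 + 22 + 10 + 7 + 6 + 5 + 5 + 4 = 82.
Lower bound: ⌈82/35⌉ = 3 cabins.
A packing using 3 cabins:
  cabin 1: 23 + 10 = 33
  cabin 2: 22 + 7 + 6 = 35
  cabin 3: 5 + 5 + 4 = 14
This matches the lower bound, so 3 is optimal.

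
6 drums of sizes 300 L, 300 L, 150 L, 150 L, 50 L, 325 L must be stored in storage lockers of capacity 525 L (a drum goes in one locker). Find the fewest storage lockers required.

3

Total = 325 + 300 + 300 + 150 + 150 + 50 = 1275 L.
Lower bound: ⌈1275/525⌉ = 3 storage lockers.
A packing using 3 storage lockers:
  locker 1: 325 + 150 + 50 = 525
  locker 2: 300 + 150 = 450
  locker 3: 300 = 300
This matches the lower bound, so 3 is optimal.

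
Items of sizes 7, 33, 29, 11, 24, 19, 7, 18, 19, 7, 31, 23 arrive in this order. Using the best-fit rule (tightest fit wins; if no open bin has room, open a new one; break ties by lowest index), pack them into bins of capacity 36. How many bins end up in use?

  7 → bin 1 (new)  [load 7/36]
  33 → bin 2 (new)  [load 33/36]
  29 → bin 1  [load 36/36]
  11 → bin 3 (new)  [load 11/36]
  24 → bin 3  [load 35/36]
  19 → bin 4 (new)  [load 19/36]
  7 → bin 4  [load 26/36]
  18 → bin 5 (new)  [load 18/36]
  19 → bin 6 (new)  [load 19/36]
  7 → bin 4  [load 33/36]
  31 → bin 7 (new)  [load 31/36]
  23 → bin 8 (new)  [load 23/36]
8 bins opened.

8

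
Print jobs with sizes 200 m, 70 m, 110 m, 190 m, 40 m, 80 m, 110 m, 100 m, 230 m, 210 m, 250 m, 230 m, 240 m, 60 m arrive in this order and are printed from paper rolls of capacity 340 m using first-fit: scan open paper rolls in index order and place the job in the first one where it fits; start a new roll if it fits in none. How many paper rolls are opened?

8

  200 → roll 1 (new)  [load 200/340]
  70 → roll 1  [load 270/340]
  110 → roll 2 (new)  [load 110/340]
  190 → roll 2  [load 300/340]
  40 → roll 1  [load 310/340]
  80 → roll 3 (new)  [load 80/340]
  110 → roll 3  [load 190/340]
  100 → roll 3  [load 290/340]
  230 → roll 4 (new)  [load 230/340]
  210 → roll 5 (new)  [load 210/340]
  250 → roll 6 (new)  [load 250/340]
  230 → roll 7 (new)  [load 230/340]
  240 → roll 8 (new)  [load 240/340]
  60 → roll 4  [load 290/340]
8 paper rolls opened.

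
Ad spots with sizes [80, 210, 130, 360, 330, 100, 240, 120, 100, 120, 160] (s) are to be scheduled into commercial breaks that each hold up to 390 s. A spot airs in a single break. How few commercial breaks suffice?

6

Total = 360 + 330 + 240 + 210 + 160 + 130 + 120 + 120 + 100 + 100 + 80 = 1950 s.
Lower bound: ⌈1950/390⌉ = 5 commercial breaks.
A packing using 6 commercial breaks:
  break 1: 360 = 360
  break 2: 330 = 330
  break 3: 240 + 130 = 370
  break 4: 210 + 160 = 370
  break 5: 120 + 120 + 100 = 340
  break 6: 100 + 80 = 180
No arrangement into 5 commercial breaks stays within capacity, so 6 is optimal.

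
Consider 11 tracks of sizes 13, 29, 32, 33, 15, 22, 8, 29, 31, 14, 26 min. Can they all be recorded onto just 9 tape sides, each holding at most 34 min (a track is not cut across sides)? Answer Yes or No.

A valid assignment using 9 tape sides:
  side 1: 33 = 33
  side 2: 32 = 32
  side 3: 31 = 31
  side 4: 29 = 29
  side 5: 29 = 29
  side 6: 26 + 8 = 34
  side 7: 22 = 22
  side 8: 15 + 14 = 29
  side 9: 13 = 13
Every load is within 34 min, so 9 tape sides suffice.

Yes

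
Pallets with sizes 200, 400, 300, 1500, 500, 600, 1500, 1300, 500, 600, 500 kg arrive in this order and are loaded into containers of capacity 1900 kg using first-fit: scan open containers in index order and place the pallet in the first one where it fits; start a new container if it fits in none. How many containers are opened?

  200 → container 1 (new)  [load 200/1900]
  400 → container 1  [load 600/1900]
  300 → container 1  [load 900/1900]
  1500 → container 2 (new)  [load 1500/1900]
  500 → container 1  [load 1400/1900]
  600 → container 3 (new)  [load 600/1900]
  1500 → container 4 (new)  [load 1500/1900]
  1300 → container 3  [load 1900/1900]
  500 → container 1  [load 1900/1900]
  600 → container 5 (new)  [load 600/1900]
  500 → container 5  [load 1100/1900]
5 containers opened.

5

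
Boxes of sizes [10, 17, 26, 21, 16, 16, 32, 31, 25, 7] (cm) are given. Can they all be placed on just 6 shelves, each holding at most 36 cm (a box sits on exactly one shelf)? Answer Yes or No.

No

Total = 201 cm; ⌈201/36⌉ = 6.
The bound of 6 does not rule out 6, but exhaustive search shows no assignment into 6 shelves of capacity 36 cm exists — the minimum is 7.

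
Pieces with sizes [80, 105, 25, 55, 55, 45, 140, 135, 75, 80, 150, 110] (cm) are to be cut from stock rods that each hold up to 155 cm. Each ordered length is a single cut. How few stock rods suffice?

Total = 150 + 140 + 135 + 110 + 105 + 80 + 80 + 75 + 55 + 55 + 45 + 25 = 1055 cm.
Lower bound: ⌈1055/155⌉ = 7 stock rods.
A packing using 8 stock rods:
  stock rod 1: 150 = 150
  stock rod 2: 140 = 140
  stock rod 3: 135 = 135
  stock rod 4: 110 + 45 = 155
  stock rod 5: 105 + 25 = 130
  stock rod 6: 80 + 75 = 155
  stock rod 7: 80 + 55 = 135
  stock rod 8: 55 = 55
No arrangement into 7 stock rods stays within capacity, so 8 is optimal.

8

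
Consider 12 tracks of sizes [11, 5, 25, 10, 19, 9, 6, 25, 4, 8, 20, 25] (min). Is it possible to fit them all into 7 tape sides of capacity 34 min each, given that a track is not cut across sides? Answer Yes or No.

Yes

A valid assignment using 6 tape sides:
  side 1: 25 + 9 = 34
  side 2: 25 + 8 = 33
  side 3: 25 + 6 = 31
  side 4: 20 + 11 = 31
  side 5: 19 + 10 + 5 = 34
  side 6: 4 = 4
That uses only 6 ≤ 7, so 7 tape sides are enough.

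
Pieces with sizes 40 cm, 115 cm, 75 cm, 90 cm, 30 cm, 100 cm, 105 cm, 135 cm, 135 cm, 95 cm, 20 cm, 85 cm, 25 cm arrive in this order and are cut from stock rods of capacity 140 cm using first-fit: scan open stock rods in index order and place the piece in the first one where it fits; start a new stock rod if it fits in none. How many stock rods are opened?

  40 → stock rod 1 (new)  [load 40/140]
  115 → stock rod 2 (new)  [load 115/140]
  75 → stock rod 1  [load 115/140]
  90 → stock rod 3 (new)  [load 90/140]
  30 → stock rod 3  [load 120/140]
  100 → stock rod 4 (new)  [load 100/140]
  105 → stock rod 5 (new)  [load 105/140]
  135 → stock rod 6 (new)  [load 135/140]
  135 → stock rod 7 (new)  [load 135/140]
  95 → stock rod 8 (new)  [load 95/140]
  20 → stock rod 1  [load 135/140]
  85 → stock rod 9 (new)  [load 85/140]
  25 → stock rod 2  [load 140/140]
9 stock rods opened.

9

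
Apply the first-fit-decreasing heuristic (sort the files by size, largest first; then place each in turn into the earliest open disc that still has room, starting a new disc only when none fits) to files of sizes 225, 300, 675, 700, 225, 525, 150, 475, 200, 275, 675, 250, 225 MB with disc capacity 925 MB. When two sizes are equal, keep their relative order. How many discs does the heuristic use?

Sorted descending: 700, 675, 675, 525, 475, 300, 275, 250, 225, 225, 225, 200, 150.
  700 → disc 1 (new)  [load 700/925]
  675 → disc 2 (new)  [load 675/925]
  675 → disc 3 (new)  [load 675/925]
  525 → disc 4 (new)  [load 525/925]
  475 → disc 5 (new)  [load 475/925]
  300 → disc 4  [load 825/925]
  275 → disc 5  [load 750/925]
  250 → disc 2  [load 925/925]
  225 → disc 1  [load 925/925]
  225 → disc 3  [load 900/925]
  225 → disc 6 (new)  [load 225/925]
  200 → disc 6  [load 425/925]
  150 → disc 5  [load 900/925]
6 discs opened.

6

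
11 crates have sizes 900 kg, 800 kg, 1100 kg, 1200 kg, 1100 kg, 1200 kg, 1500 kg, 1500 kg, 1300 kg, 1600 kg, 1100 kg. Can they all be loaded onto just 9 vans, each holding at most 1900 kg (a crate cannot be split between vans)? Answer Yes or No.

Total = 13300 kg; ⌈13300/1900⌉ = 7.
9 crates each exceed half the capacity and cannot share a van, forcing at least 9 vans.
The bound of 9 does not rule out 9, but exhaustive search shows no assignment into 9 vans of capacity 1900 kg exists — the minimum is 10.

No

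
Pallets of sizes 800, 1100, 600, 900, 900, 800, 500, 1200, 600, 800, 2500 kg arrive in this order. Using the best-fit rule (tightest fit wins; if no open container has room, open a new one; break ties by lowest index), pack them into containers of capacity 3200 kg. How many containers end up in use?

4

  800 → container 1 (new)  [load 800/3200]
  1100 → container 1  [load 1900/3200]
  600 → container 1  [load 2500/3200]
  900 → container 2 (new)  [load 900/3200]
  900 → container 2  [load 1800/3200]
  800 → container 2  [load 2600/3200]
  500 → container 2  [load 3100/3200]
  1200 → container 3 (new)  [load 1200/3200]
  600 → container 1  [load 3100/3200]
  800 → container 3  [load 2000/3200]
  2500 → container 4 (new)  [load 2500/3200]
4 containers opened.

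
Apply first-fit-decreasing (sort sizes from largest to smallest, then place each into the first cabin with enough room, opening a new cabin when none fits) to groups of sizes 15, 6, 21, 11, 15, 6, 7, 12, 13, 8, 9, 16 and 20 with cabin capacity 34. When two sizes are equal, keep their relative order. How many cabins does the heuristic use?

5

Sorted descending: 21, 20, 16, 15, 15, 13, 12, 11, 9, 8, 7, 6, 6.
  21 → cabin 1 (new)  [load 21/34]
  20 → cabin 2 (new)  [load 20/34]
  16 → cabin 3 (new)  [load 16/34]
  15 → cabin 3  [load 31/34]
  15 → cabin 4 (new)  [load 15/34]
  13 → cabin 1  [load 34/34]
  12 → cabin 2  [load 32/34]
  11 → cabin 4  [load 26/34]
  9 → cabin 5 (new)  [load 9/34]
  8 → cabin 4  [load 34/34]
  7 → cabin 5  [load 16/34]
  6 → cabin 5  [load 22/34]
  6 → cabin 5  [load 28/34]
5 cabins opened.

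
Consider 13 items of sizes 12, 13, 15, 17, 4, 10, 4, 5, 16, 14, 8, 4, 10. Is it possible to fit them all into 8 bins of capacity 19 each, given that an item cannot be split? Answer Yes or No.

Yes

A valid assignment using 8 bins:
  bin 1: 17 = 17
  bin 2: 16 = 16
  bin 3: 15 + 4 = 19
  bin 4: 14 + 5 = 19
  bin 5: 13 + 4 = 17
  bin 6: 12 + 4 = 16
  bin 7: 10 + 8 = 18
  bin 8: 10 = 10
Every load is within 19, so 8 bins suffice.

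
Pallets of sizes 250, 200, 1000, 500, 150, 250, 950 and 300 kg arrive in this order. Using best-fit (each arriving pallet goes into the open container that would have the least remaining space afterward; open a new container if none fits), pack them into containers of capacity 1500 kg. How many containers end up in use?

  250 → container 1 (new)  [load 250/1500]
  200 → container 1  [load 450/1500]
  1000 → container 1  [load 1450/1500]
  500 → container 2 (new)  [load 500/1500]
  150 → container 2  [load 650/1500]
  250 → container 2  [load 900/1500]
  950 → container 3 (new)  [load 950/1500]
  300 → container 3  [load 1250/1500]
3 containers opened.

3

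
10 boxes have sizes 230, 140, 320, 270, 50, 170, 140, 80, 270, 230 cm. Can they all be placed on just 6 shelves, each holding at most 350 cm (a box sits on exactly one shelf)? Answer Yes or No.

No

Total = 1900 cm; ⌈1900/350⌉ = 6.
The bound of 6 does not rule out 6, but exhaustive search shows no assignment into 6 shelves of capacity 350 cm exists — the minimum is 7.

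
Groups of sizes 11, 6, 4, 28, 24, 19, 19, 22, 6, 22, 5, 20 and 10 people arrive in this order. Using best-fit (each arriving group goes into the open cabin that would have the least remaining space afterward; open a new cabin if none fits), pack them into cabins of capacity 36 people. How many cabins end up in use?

  11 → cabin 1 (new)  [load 11/36]
  6 → cabin 1  [load 17/36]
  4 → cabin 1  [load 21/36]
  28 → cabin 2 (new)  [load 28/36]
  24 → cabin 3 (new)  [load 24/36]
  19 → cabin 4 (new)  [load 19/36]
  19 → cabin 5 (new)  [load 19/36]
  22 → cabin 6 (new)  [load 22/36]
  6 → cabin 2  [load 34/36]
  22 → cabin 7 (new)  [load 22/36]
  5 → cabin 3  [load 29/36]
  20 → cabin 8 (new)  [load 20/36]
  10 → cabin 6  [load 32/36]
8 cabins opened.

8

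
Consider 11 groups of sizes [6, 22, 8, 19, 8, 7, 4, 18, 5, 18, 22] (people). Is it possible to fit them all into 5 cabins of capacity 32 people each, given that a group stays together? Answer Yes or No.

A valid assignment using 5 cabins:
  cabin 1: 22 + 8 = 30
  cabin 2: 22 + 8 = 30
  cabin 3: 19 + 7 + 6 = 32
  cabin 4: 18 + 5 + 4 = 27
  cabin 5: 18 = 18
Every load is within 32 people, so 5 cabins suffice.

Yes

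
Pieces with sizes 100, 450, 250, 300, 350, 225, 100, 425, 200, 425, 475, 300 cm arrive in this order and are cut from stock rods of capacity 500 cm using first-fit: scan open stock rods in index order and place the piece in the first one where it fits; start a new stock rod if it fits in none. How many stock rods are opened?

9

  100 → stock rod 1 (new)  [load 100/500]
  450 → stock rod 2 (new)  [load 450/500]
  250 → stock rod 1  [load 350/500]
  300 → stock rod 3 (new)  [load 300/500]
  350 → stock rod 4 (new)  [load 350/500]
  225 → stock rod 5 (new)  [load 225/500]
  100 → stock rod 1  [load 450/500]
  425 → stock rod 6 (new)  [load 425/500]
  200 → stock rod 3  [load 500/500]
  425 → stock rod 7 (new)  [load 425/500]
  475 → stock rod 8 (new)  [load 475/500]
  300 → stock rod 9 (new)  [load 300/500]
9 stock rods opened.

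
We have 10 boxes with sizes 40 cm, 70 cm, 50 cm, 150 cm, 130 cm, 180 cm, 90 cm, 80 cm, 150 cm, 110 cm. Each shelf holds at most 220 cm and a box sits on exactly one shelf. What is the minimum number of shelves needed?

Total = 180 + 150 + 150 + 130 + 110 + 90 + 80 + 70 + 50 + 40 = 1050 cm.
Lower bound: ⌈1050/220⌉ = 5 shelves.
A packing using 5 shelves:
  shelf 1: 180 + 40 = 220
  shelf 2: 150 + 70 = 220
  shelf 3: 150 + 50 = 200
  shelf 4: 130 + 90 = 220
  shelf 5: 110 + 80 = 190
This matches the lower bound, so 5 is optimal.

5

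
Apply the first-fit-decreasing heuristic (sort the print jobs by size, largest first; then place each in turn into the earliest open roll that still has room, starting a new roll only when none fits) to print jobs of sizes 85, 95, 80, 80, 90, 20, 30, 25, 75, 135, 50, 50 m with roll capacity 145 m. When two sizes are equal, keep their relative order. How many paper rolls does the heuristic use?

7

Sorted descending: 135, 95, 90, 85, 80, 80, 75, 50, 50, 30, 25, 20.
  135 → roll 1 (new)  [load 135/145]
  95 → roll 2 (new)  [load 95/145]
  90 → roll 3 (new)  [load 90/145]
  85 → roll 4 (new)  [load 85/145]
  80 → roll 5 (new)  [load 80/145]
  80 → roll 6 (new)  [load 80/145]
  75 → roll 7 (new)  [load 75/145]
  50 → roll 2  [load 145/145]
  50 → roll 3  [load 140/145]
  30 → roll 4  [load 115/145]
  25 → roll 4  [load 140/145]
  20 → roll 5  [load 100/145]
7 paper rolls opened.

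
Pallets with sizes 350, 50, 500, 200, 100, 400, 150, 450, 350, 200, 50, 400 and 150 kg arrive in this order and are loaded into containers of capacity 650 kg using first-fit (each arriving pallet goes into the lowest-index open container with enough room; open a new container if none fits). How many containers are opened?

6

  350 → container 1 (new)  [load 350/650]
  50 → container 1  [load 400/650]
  500 → container 2 (new)  [load 500/650]
  200 → container 1  [load 600/650]
  100 → container 2  [load 600/650]
  400 → container 3 (new)  [load 400/650]
  150 → container 3  [load 550/650]
  450 → container 4 (new)  [load 450/650]
  350 → container 5 (new)  [load 350/650]
  200 → container 4  [load 650/650]
  50 → container 1  [load 650/650]
  400 → container 6 (new)  [load 400/650]
  150 → container 5  [load 500/650]
6 containers opened.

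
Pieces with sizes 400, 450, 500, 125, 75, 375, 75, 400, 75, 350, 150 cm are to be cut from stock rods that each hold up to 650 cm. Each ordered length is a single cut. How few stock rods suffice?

Total = 500 + 450 + 400 + 400 + 375 + 350 + 150 + 125 + 75 + 75 + 75 = 2975 cm.
Lower bound: ⌈2975/650⌉ = 5 stock rods.
Also, 6 pieces each exceed 325 cm, and no two of those can share a stock rod, so at least 6 stock rods are needed.
A packing using 6 stock rods:
  stock rod 1: 500 + 150 = 650
  stock rod 2: 450 + 125 + 75 = 650
  stock rod 3: 400 + 75 + 75 = 550
  stock rod 4: 400 = 400
  stock rod 5: 375 = 375
  stock rod 6: 350 = 350
This matches the lower bound, so 6 is optimal.

6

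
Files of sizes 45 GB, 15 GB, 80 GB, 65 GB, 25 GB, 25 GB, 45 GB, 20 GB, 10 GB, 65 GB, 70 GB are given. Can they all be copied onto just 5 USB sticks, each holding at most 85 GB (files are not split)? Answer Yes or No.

Total = 465 GB; ⌈465/85⌉ = 6.
At least 6 USB sticks are required, but only 5 are allowed.

No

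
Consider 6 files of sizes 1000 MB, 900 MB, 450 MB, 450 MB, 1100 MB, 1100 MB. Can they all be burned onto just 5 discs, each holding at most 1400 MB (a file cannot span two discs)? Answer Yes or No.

Yes

A valid assignment using 5 discs:
  disc 1: 1100 = 1100
  disc 2: 1100 = 1100
  disc 3: 1000 = 1000
  disc 4: 900 + 450 = 1350
  disc 5: 450 = 450
Every load is within 1400 MB, so 5 discs suffice.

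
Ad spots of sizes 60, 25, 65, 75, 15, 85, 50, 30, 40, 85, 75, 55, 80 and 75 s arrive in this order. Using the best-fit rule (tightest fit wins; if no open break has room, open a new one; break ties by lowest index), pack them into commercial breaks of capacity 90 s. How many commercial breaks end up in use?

  60 → break 1 (new)  [load 60/90]
  25 → break 1  [load 85/90]
  65 → break 2 (new)  [load 65/90]
  75 → break 3 (new)  [load 75/90]
  15 → break 3  [load 90/90]
  85 → break 4 (new)  [load 85/90]
  50 → break 5 (new)  [load 50/90]
  30 → break 5  [load 80/90]
  40 → break 6 (new)  [load 40/90]
  85 → break 7 (new)  [load 85/90]
  75 → break 8 (new)  [load 75/90]
  55 → break 9 (new)  [load 55/90]
  80 → break 10 (new)  [load 80/90]
  75 → break 11 (new)  [load 75/90]
11 commercial breaks opened.

11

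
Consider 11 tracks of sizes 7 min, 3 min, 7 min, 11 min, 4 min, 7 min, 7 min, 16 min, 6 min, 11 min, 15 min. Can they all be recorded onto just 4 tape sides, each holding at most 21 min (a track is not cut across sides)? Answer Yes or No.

Total = 94 min; ⌈94/21⌉ = 5.
At least 5 tape sides are required, but only 4 are allowed.

No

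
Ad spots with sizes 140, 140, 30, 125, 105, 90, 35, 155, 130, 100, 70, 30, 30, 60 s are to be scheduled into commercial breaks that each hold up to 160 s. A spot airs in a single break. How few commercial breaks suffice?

9

Total = 155 + 140 + 140 + 130 + 125 + 105 + 100 + 90 + 70 + 60 + 35 + 30 + 30 + 30 = 1240 s.
Lower bound: ⌈1240/160⌉ = 8 commercial breaks.
A packing using 9 commercial breaks:
  break 1: 155 = 155
  break 2: 140 = 140
  break 3: 140 = 140
  break 4: 130 + 30 = 160
  break 5: 125 + 35 = 160
  break 6: 105 + 30 = 135
  break 7: 100 + 60 = 160
  break 8: 90 + 70 = 160
  break 9: 30 = 30
No arrangement into 8 commercial breaks stays within capacity, so 9 is optimal.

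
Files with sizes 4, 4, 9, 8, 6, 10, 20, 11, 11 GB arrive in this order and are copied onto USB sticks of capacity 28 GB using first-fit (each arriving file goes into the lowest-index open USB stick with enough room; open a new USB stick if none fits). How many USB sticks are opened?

  4 → USB stick 1 (new)  [load 4/28]
  4 → USB stick 1  [load 8/28]
  9 → USB stick 1  [load 17/28]
  8 → USB stick 1  [load 25/28]
  6 → USB stick 2 (new)  [load 6/28]
  10 → USB stick 2  [load 16/28]
  20 → USB stick 3 (new)  [load 20/28]
  11 → USB stick 2  [load 27/28]
  11 → USB stick 4 (new)  [load 11/28]
4 USB sticks opened.

4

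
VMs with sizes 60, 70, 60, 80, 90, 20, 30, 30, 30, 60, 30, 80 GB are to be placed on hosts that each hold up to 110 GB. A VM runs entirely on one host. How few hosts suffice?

Total = 90 + 80 + 80 + 70 + 60 + 60 + 60 + 30 + 30 + 30 + 30 + 20 = 640 GB.
Lower bound: ⌈640/110⌉ = 6 hosts.
Also, 7 VMs each exceed 55 GB, and no two of those can share a host, so at least 7 hosts are needed.
A packing using 7 hosts:
  host 1: 90 + 20 = 110
  host 2: 80 + 30 = 110
  host 3: 80 + 30 = 110
  host 4: 70 + 30 = 100
  host 5: 60 + 30 = 90
  host 6: 60 = 60
  host 7: 60 = 60
This matches the lower bound, so 7 is optimal.

7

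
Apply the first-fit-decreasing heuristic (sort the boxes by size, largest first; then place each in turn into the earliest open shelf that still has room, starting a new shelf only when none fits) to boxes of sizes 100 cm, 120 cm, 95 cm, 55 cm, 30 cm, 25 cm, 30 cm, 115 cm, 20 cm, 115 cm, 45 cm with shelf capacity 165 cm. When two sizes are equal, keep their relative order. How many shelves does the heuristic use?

5

Sorted descending: 120, 115, 115, 100, 95, 55, 45, 30, 30, 25, 20.
  120 → shelf 1 (new)  [load 120/165]
  115 → shelf 2 (new)  [load 115/165]
  115 → shelf 3 (new)  [load 115/165]
  100 → shelf 4 (new)  [load 100/165]
  95 → shelf 5 (new)  [load 95/165]
  55 → shelf 4  [load 155/165]
  45 → shelf 1  [load 165/165]
  30 → shelf 2  [load 145/165]
  30 → shelf 3  [load 145/165]
  25 → shelf 5  [load 120/165]
  20 → shelf 2  [load 165/165]
5 shelves opened.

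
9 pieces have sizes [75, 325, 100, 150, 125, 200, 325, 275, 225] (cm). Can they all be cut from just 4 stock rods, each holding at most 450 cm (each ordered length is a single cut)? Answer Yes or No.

Total = 1800 cm; ⌈1800/450⌉ = 4.
The bound of 4 does not rule out 4, but exhaustive search shows no assignment into 4 stock rods of capacity 450 cm exists — the minimum is 5.

No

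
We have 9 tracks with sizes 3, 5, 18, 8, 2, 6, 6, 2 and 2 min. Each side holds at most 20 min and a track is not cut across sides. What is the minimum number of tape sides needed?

3

Total = 18 + 8 + 6 + 6 + 5 + 3 + 2 + 2 + 2 = 52 min.
Lower bound: ⌈52/20⌉ = 3 tape sides.
A packing using 3 tape sides:
  side 1: 18 + 2 = 20
  side 2: 8 + 6 + 6 = 20
  side 3: 5 + 3 + 2 + 2 = 12
This matches the lower bound, so 3 is optimal.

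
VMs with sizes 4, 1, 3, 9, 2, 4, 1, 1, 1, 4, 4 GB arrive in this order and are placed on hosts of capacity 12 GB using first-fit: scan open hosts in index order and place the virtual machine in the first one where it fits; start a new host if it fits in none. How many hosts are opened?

  4 → host 1 (new)  [load 4/12]
  1 → host 1  [load 5/12]
  3 → host 1  [load 8/12]
  9 → host 2 (new)  [load 9/12]
  2 → host 1  [load 10/12]
  4 → host 3 (new)  [load 4/12]
  1 → host 1  [load 11/12]
  1 → host 1  [load 12/12]
  1 → host 2  [load 10/12]
  4 → host 3  [load 8/12]
  4 → host 3  [load 12/12]
3 hosts opened.

3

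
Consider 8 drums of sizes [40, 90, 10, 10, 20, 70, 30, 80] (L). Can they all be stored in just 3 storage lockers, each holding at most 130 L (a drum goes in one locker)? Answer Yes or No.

A valid assignment using 3 storage lockers:
  locker 1: 90 + 40 = 130
  locker 2: 80 + 30 + 20 = 130
  locker 3: 70 + 10 + 10 = 90
Every load is within 130 L, so 3 storage lockers suffice.

Yes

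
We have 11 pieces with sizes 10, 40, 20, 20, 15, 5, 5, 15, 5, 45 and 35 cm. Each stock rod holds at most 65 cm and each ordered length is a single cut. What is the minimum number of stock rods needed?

4

Total = 45 + 40 + 35 + 20 + 20 + 15 + 15 + 10 + 5 + 5 + 5 = 215 cm.
Lower bound: ⌈215/65⌉ = 4 stock rods.
A packing using 4 stock rods:
  stock rod 1: 45 + 20 = 65
  stock rod 2: 40 + 20 + 5 = 65
  stock rod 3: 35 + 15 + 15 = 65
  stock rod 4: 10 + 5 + 5 = 20
This matches the lower bound, so 4 is optimal.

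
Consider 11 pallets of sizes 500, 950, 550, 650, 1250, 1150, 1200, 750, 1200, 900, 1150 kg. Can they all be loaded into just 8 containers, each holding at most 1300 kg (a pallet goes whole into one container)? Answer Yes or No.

No

Total = 10250 kg; ⌈10250/1300⌉ = 8.
The bound of 8 does not rule out 8, but exhaustive search shows no assignment into 8 containers of capacity 1300 kg exists — the minimum is 9.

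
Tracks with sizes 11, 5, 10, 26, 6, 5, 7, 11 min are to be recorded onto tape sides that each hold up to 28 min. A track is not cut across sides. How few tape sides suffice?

3

Total = 26 + 11 + 11 + 10 + 7 + 6 + 5 + 5 = 81 min.
Lower bound: ⌈81/28⌉ = 3 tape sides.
A packing using 3 tape sides:
  side 1: 26 = 26
  side 2: 11 + 11 + 6 = 28
  side 3: 10 + 7 + 5 + 5 = 27
This matches the lower bound, so 3 is optimal.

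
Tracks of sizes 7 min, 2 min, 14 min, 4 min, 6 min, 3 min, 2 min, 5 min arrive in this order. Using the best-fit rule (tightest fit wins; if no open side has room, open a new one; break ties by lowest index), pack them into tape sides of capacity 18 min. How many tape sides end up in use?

3

  7 → side 1 (new)  [load 7/18]
  2 → side 1  [load 9/18]
  14 → side 2 (new)  [load 14/18]
  4 → side 2  [load 18/18]
  6 → side 1  [load 15/18]
  3 → side 1  [load 18/18]
  2 → side 3 (new)  [load 2/18]
  5 → side 3  [load 7/18]
3 tape sides opened.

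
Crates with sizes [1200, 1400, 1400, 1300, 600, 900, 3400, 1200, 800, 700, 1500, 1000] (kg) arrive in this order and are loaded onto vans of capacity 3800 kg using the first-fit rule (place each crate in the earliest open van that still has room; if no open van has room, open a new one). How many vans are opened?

5

  1200 → van 1 (new)  [load 1200/3800]
  1400 → van 1  [load 2600/3800]
  1400 → van 2 (new)  [load 1400/3800]
  1300 → van 2  [load 2700/3800]
  600 → van 1  [load 3200/3800]
  900 → van 2  [load 3600/3800]
  3400 → van 3 (new)  [load 3400/3800]
  1200 → van 4 (new)  [load 1200/3800]
  800 → van 4  [load 2000/3800]
  700 → van 4  [load 2700/3800]
  1500 → van 5 (new)  [load 1500/3800]
  1000 → van 4  [load 3700/3800]
5 vans opened.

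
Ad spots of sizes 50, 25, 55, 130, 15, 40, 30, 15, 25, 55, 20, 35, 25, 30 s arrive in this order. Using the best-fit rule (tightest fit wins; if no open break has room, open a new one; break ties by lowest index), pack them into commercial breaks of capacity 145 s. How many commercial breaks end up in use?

  50 → break 1 (new)  [load 50/145]
  25 → break 1  [load 75/145]
  55 → break 1  [load 130/145]
  130 → break 2 (new)  [load 130/145]
  15 → break 1  [load 145/145]
  40 → break 3 (new)  [load 40/145]
  30 → break 3  [load 70/145]
  15 → break 2  [load 145/145]
  25 → break 3  [load 95/145]
  55 → break 4 (new)  [load 55/145]
  20 → break 3  [load 115/145]
  35 → break 4  [load 90/145]
  25 → break 3  [load 140/145]
  30 → break 4  [load 120/145]
4 commercial breaks opened.

4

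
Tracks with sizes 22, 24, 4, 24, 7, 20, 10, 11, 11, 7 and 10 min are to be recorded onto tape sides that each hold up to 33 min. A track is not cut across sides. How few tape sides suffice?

Total = 24 + 24 + 22 + 20 + 11 + 11 + 10 + 10 + 7 + 7 + 4 = 150 min.
Lower bound: ⌈150/33⌉ = 5 tape sides.
A packing using 5 tape sides:
  side 1: 24 + 7 = 31
  side 2: 24 + 7 = 31
  side 3: 22 + 11 = 33
  side 4: 20 + 11 = 31
  side 5: 10 + 10 + 4 = 24
This matches the lower bound, so 5 is optimal.

5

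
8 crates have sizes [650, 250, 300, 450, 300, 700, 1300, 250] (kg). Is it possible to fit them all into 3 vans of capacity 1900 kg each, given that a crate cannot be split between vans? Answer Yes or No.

A valid assignment using 3 vans:
  van 1: 1300 + 450 = 1750
  van 2: 700 + 650 + 300 + 250 = 1900
  van 3: 300 + 250 = 550
Every load is within 1900 kg, so 3 vans suffice.

Yes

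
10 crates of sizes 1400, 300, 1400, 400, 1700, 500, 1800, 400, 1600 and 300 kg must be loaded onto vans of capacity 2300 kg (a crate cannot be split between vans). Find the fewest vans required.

Total = 1800 + 1700 + 1600 + 1400 + 1400 + 500 + 400 + 400 + 300 + 300 = 9800 kg.
Lower bound: ⌈9800/2300⌉ = 5 vans.
A packing using 5 vans:
  van 1: 1800 + 500 = 2300
  van 2: 1700 + 400 = 2100
  van 3: 1600 + 400 + 300 = 2300
  van 4: 1400 + 300 = 1700
  van 5: 1400 = 1400
This matches the lower bound, so 5 is optimal.

5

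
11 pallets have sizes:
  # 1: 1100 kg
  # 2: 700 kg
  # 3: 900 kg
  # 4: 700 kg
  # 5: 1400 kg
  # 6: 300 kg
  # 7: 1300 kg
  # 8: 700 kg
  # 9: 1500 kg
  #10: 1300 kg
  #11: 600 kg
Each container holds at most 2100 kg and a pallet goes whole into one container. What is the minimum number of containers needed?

Total = 1500 + 1400 + 1300 + 1300 + 1100 + 900 + 700 + 700 + 700 + 600 + 300 = 10500 kg.
Lower bound: ⌈10500/2100⌉ = 5 containers.
A packing using 6 containers:
  container 1: 1500 + 600 = 2100
  container 2: 1400 + 700 = 2100
  container 3: 1300 + 700 = 2000
  container 4: 1300 + 700 = 2000
  container 5: 1100 + 900 = 2000
  container 6: 300 = 300
No arrangement into 5 containers stays within capacity, so 6 is optimal.

6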